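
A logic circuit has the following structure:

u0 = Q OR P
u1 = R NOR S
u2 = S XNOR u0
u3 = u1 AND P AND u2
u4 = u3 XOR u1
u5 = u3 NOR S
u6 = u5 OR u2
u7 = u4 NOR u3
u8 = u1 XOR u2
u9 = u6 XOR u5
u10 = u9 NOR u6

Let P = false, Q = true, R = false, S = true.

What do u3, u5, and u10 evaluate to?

u3 = false; u5 = false; u10 = false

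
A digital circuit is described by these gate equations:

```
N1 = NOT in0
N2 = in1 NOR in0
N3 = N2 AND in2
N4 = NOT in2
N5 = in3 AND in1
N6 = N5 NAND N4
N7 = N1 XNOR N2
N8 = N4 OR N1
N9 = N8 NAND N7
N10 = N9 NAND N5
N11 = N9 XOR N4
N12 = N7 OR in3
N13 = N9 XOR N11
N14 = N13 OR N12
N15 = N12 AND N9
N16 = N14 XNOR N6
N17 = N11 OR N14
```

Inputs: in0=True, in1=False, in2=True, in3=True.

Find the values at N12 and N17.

N1 = NOT in0 = NOT True = False
N2 = in1 NOR in0 = False NOR True = False
N4 = NOT in2 = NOT True = False
N7 = N1 XNOR N2 = False XNOR False = True
N8 = N4 OR N1 = False OR False = False
N9 = N8 NAND N7 = False NAND True = True
N11 = N9 XOR N4 = True XOR False = True
N12 = N7 OR in3 = True OR True = True
N13 = N9 XOR N11 = True XOR True = False
N14 = N13 OR N12 = False OR True = True
N17 = N11 OR N14 = True OR True = True

N12 = True, N17 = True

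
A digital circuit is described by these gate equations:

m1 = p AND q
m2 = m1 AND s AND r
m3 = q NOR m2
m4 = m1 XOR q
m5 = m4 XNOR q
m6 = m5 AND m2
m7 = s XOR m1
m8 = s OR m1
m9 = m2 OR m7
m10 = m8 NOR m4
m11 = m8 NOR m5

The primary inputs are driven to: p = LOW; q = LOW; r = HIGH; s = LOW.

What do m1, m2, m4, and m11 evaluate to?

m1 = LOW, m2 = LOW, m4 = LOW, m11 = LOW

m1 = p AND q = LOW AND LOW = LOW
m2 = m1 AND s AND r = LOW AND LOW AND HIGH = LOW
m4 = m1 XOR q = LOW XOR LOW = LOW
m5 = m4 XNOR q = LOW XNOR LOW = HIGH
m8 = s OR m1 = LOW OR LOW = LOW
m11 = m8 NOR m5 = LOW NOR HIGH = LOW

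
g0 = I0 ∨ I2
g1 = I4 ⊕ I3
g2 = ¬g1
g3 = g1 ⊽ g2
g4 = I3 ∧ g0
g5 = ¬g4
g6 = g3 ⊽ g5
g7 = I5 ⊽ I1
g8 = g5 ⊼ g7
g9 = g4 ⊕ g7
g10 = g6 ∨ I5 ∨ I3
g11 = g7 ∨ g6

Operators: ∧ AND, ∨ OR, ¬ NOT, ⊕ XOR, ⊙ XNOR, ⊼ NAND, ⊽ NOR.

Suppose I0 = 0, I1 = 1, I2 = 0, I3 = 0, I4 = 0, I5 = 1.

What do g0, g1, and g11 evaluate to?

g0 = I0 OR I2 = 0 OR 0 = 0
g1 = I4 XOR I3 = 0 XOR 0 = 0
g2 = NOT g1 = NOT 0 = 1
g3 = g1 NOR g2 = 0 NOR 1 = 0
g4 = I3 AND g0 = 0 AND 0 = 0
g5 = NOT g4 = NOT 0 = 1
g6 = g3 NOR g5 = 0 NOR 1 = 0
g7 = I5 NOR I1 = 1 NOR 1 = 0
g11 = g7 OR g6 = 0 OR 0 = 0

g0 = 0, g1 = 0, g11 = 0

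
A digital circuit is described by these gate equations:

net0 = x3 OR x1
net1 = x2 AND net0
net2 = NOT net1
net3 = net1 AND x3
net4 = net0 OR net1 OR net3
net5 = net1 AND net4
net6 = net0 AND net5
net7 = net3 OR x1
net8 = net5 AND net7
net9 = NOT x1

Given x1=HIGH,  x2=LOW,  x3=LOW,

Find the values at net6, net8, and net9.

net0 = x3 OR x1 = LOW OR HIGH = HIGH
net1 = x2 AND net0 = LOW AND HIGH = LOW
net3 = net1 AND x3 = LOW AND LOW = LOW
net4 = net0 OR net1 OR net3 = HIGH OR LOW OR LOW = HIGH
net5 = net1 AND net4 = LOW AND HIGH = LOW
net6 = net0 AND net5 = HIGH AND LOW = LOW
net7 = net3 OR x1 = LOW OR HIGH = HIGH
net8 = net5 AND net7 = LOW AND HIGH = LOW
net9 = NOT x1 = NOT HIGH = LOW

net6 = LOW, net8 = LOW, net9 = LOW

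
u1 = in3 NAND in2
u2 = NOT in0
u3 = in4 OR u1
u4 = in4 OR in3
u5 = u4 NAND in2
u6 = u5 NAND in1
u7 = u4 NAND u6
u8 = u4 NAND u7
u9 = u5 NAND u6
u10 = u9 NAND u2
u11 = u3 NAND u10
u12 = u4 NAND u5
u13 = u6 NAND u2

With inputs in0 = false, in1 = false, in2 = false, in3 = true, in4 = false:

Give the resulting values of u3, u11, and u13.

u3 = true, u11 = false, u13 = false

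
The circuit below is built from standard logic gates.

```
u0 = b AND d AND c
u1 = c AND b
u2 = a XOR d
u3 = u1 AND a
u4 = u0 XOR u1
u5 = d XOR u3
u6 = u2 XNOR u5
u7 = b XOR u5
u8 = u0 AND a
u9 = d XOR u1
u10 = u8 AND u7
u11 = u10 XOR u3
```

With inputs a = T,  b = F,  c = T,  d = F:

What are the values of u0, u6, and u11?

u0 = F, u6 = F, u11 = F

u0 = b AND d AND c = F AND F AND T = F
u1 = c AND b = T AND F = F
u2 = a XOR d = T XOR F = T
u3 = u1 AND a = F AND T = F
u5 = d XOR u3 = F XOR F = F
u6 = u2 XNOR u5 = T XNOR F = F
u7 = b XOR u5 = F XOR F = F
u8 = u0 AND a = F AND T = F
u10 = u8 AND u7 = F AND F = F
u11 = u10 XOR u3 = F XOR F = F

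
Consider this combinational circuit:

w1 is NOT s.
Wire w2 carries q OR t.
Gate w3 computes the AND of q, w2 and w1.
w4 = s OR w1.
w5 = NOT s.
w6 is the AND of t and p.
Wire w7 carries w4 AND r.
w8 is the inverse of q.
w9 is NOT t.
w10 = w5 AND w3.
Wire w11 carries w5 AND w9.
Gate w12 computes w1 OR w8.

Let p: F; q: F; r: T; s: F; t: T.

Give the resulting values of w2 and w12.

w1 = NOT s = NOT F = T
w2 = q OR t = F OR T = T
w8 = NOT q = NOT F = T
w12 = w1 OR w8 = T OR T = T

w2 = T, w12 = T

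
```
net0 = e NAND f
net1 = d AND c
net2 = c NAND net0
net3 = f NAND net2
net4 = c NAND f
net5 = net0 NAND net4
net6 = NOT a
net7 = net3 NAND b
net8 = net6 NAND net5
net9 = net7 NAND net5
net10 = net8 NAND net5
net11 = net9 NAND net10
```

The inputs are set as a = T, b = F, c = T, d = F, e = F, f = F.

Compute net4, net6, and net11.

net4 = T  net6 = F  net11 = F

net0 = e NAND f = F NAND F = T
net2 = c NAND net0 = T NAND T = F
net3 = f NAND net2 = F NAND F = T
net4 = c NAND f = T NAND F = T
net5 = net0 NAND net4 = T NAND T = F
net6 = NOT a = NOT T = F
net7 = net3 NAND b = T NAND F = T
net8 = net6 NAND net5 = F NAND F = T
net9 = net7 NAND net5 = T NAND F = T
net10 = net8 NAND net5 = T NAND F = T
net11 = net9 NAND net10 = T NAND T = F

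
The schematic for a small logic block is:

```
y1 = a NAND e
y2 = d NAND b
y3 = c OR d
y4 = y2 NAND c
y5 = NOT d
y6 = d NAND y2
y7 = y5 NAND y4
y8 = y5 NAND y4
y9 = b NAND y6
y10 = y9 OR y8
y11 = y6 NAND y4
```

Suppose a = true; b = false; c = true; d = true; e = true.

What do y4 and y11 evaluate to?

y4 = false, y11 = true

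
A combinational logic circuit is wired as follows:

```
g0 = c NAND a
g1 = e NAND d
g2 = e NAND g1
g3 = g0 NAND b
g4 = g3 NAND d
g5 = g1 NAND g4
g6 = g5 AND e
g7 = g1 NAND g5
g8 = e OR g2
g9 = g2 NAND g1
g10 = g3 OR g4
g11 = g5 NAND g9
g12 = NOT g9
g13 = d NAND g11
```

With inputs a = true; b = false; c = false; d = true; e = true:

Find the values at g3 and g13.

g0 = c NAND a = false NAND true = true
g1 = e NAND d = true NAND true = false
g2 = e NAND g1 = true NAND false = true
g3 = g0 NAND b = true NAND false = true
g4 = g3 NAND d = true NAND true = false
g5 = g1 NAND g4 = false NAND false = true
g9 = g2 NAND g1 = true NAND false = true
g11 = g5 NAND g9 = true NAND true = false
g13 = d NAND g11 = true NAND false = true

g3 = true; g13 = true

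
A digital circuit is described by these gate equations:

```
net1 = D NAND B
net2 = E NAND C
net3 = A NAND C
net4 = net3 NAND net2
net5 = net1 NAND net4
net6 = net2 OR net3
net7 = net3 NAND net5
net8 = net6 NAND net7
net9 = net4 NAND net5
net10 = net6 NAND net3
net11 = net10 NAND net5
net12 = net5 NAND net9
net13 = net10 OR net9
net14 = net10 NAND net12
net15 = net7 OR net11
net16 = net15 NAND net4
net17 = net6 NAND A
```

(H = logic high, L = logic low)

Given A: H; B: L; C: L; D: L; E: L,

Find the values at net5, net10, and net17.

net5 = H; net10 = L; net17 = L

net1 = D NAND B = L NAND L = H
net2 = E NAND C = L NAND L = H
net3 = A NAND C = H NAND L = H
net4 = net3 NAND net2 = H NAND H = L
net5 = net1 NAND net4 = H NAND L = H
net6 = net2 OR net3 = H OR H = H
net10 = net6 NAND net3 = H NAND H = L
net17 = net6 NAND A = H NAND H = L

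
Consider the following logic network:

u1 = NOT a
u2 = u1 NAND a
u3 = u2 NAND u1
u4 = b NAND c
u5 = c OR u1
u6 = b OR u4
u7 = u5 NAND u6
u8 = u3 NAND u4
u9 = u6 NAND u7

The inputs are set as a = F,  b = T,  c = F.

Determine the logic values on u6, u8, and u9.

u1 = NOT a = NOT F = T
u2 = u1 NAND a = T NAND F = T
u3 = u2 NAND u1 = T NAND T = F
u4 = b NAND c = T NAND F = T
u5 = c OR u1 = F OR T = T
u6 = b OR u4 = T OR T = T
u7 = u5 NAND u6 = T NAND T = F
u8 = u3 NAND u4 = F NAND T = T
u9 = u6 NAND u7 = T NAND F = T

u6 = T, u8 = T, u9 = T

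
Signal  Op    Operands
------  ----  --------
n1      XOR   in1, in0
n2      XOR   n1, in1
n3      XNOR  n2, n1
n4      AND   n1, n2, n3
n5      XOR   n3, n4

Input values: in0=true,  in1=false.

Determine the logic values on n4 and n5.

n4 = true, n5 = false

n1 = in1 XOR in0 = false XOR true = true
n2 = n1 XOR in1 = true XOR false = true
n3 = n2 XNOR n1 = true XNOR true = true
n4 = n1 AND n2 AND n3 = true AND true AND true = true
n5 = n3 XOR n4 = true XOR true = false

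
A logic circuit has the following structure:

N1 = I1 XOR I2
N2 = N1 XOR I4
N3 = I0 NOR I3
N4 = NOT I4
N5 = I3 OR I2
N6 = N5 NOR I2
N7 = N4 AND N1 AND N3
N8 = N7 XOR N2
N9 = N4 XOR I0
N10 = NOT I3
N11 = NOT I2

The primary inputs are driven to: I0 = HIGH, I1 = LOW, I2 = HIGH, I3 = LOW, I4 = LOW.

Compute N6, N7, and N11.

N6 = LOW, N7 = LOW, N11 = LOW

N1 = I1 XOR I2 = LOW XOR HIGH = HIGH
N3 = I0 NOR I3 = HIGH NOR LOW = LOW
N4 = NOT I4 = NOT LOW = HIGH
N5 = I3 OR I2 = LOW OR HIGH = HIGH
N6 = N5 NOR I2 = HIGH NOR HIGH = LOW
N7 = N4 AND N1 AND N3 = HIGH AND HIGH AND LOW = LOW
N11 = NOT I2 = NOT HIGH = LOW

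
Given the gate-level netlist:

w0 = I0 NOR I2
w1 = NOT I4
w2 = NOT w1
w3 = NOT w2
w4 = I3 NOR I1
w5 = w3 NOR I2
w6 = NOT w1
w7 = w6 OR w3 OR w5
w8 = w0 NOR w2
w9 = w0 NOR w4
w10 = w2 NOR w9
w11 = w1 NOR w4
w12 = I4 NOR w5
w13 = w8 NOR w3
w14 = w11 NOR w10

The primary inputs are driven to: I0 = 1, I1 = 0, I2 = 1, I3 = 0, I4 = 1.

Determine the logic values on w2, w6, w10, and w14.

w2 = 1, w6 = 1, w10 = 0, w14 = 1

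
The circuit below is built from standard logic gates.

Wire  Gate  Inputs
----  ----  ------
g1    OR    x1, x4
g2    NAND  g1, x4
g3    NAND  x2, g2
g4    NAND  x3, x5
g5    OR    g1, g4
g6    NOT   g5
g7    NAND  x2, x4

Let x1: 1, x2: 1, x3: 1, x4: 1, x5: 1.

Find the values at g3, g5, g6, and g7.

g1 = x1 OR x4 = 1 OR 1 = 1
g2 = g1 NAND x4 = 1 NAND 1 = 0
g3 = x2 NAND g2 = 1 NAND 0 = 1
g4 = x3 NAND x5 = 1 NAND 1 = 0
g5 = g1 OR g4 = 1 OR 0 = 1
g6 = NOT g5 = NOT 1 = 0
g7 = x2 NAND x4 = 1 NAND 1 = 0

g3 = 1, g5 = 1, g6 = 0, g7 = 0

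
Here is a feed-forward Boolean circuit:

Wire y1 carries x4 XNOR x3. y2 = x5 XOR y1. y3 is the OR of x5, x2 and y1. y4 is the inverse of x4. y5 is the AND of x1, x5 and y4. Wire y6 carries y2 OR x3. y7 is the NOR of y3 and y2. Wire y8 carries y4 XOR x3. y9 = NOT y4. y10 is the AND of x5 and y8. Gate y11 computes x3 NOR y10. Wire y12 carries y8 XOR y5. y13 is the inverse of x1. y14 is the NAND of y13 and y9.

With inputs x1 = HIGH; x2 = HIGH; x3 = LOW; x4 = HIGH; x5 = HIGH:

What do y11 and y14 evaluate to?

y4 = NOT x4 = NOT HIGH = LOW
y8 = y4 XOR x3 = LOW XOR LOW = LOW
y9 = NOT y4 = NOT LOW = HIGH
y10 = x5 AND y8 = HIGH AND LOW = LOW
y11 = x3 NOR y10 = LOW NOR LOW = HIGH
y13 = NOT x1 = NOT HIGH = LOW
y14 = y13 NAND y9 = LOW NAND HIGH = HIGH

y11 = HIGH, y14 = HIGH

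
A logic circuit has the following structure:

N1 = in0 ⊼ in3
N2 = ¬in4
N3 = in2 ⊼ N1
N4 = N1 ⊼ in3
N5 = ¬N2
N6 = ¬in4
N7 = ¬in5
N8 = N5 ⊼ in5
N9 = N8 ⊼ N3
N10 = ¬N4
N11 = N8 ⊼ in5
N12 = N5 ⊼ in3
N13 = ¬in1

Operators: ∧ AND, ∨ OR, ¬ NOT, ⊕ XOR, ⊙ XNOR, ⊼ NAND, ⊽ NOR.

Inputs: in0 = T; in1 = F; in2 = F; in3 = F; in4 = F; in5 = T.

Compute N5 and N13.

N5 = F, N13 = T

N2 = NOT in4 = NOT F = T
N5 = NOT N2 = NOT T = F
N13 = NOT in1 = NOT F = T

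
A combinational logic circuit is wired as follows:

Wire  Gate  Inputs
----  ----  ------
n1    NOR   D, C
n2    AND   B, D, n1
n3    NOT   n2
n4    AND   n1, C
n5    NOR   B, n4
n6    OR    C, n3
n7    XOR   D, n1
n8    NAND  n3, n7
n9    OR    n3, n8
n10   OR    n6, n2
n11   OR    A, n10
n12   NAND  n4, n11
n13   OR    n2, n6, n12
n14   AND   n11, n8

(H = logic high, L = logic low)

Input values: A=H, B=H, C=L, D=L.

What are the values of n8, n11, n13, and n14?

n8 = L  n11 = H  n13 = H  n14 = L

n1 = D NOR C = L NOR L = H
n2 = B AND D AND n1 = H AND L AND H = L
n3 = NOT n2 = NOT L = H
n4 = n1 AND C = H AND L = L
n6 = C OR n3 = L OR H = H
n7 = D XOR n1 = L XOR H = H
n8 = n3 NAND n7 = H NAND H = L
n10 = n6 OR n2 = H OR L = H
n11 = A OR n10 = H OR H = H
n12 = n4 NAND n11 = L NAND H = H
n13 = n2 OR n6 OR n12 = L OR H OR H = H
n14 = n11 AND n8 = H AND L = L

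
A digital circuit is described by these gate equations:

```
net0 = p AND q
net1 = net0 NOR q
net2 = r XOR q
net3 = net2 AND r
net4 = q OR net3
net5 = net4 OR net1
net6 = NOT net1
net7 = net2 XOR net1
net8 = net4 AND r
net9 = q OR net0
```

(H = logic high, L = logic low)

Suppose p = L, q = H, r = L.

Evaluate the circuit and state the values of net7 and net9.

net0 = p AND q = L AND H = L
net1 = net0 NOR q = L NOR H = L
net2 = r XOR q = L XOR H = H
net7 = net2 XOR net1 = H XOR L = H
net9 = q OR net0 = H OR L = H

net7 = H, net9 = H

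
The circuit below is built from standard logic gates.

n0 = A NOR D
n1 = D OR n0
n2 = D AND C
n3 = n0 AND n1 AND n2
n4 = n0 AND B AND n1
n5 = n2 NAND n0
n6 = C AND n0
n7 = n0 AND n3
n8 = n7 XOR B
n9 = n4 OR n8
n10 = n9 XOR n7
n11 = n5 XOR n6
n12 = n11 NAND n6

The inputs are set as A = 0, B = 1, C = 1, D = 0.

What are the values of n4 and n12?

n4 = 1, n12 = 1

n0 = A NOR D = 0 NOR 0 = 1
n1 = D OR n0 = 0 OR 1 = 1
n2 = D AND C = 0 AND 1 = 0
n4 = n0 AND B AND n1 = 1 AND 1 AND 1 = 1
n5 = n2 NAND n0 = 0 NAND 1 = 1
n6 = C AND n0 = 1 AND 1 = 1
n11 = n5 XOR n6 = 1 XOR 1 = 0
n12 = n11 NAND n6 = 0 NAND 1 = 1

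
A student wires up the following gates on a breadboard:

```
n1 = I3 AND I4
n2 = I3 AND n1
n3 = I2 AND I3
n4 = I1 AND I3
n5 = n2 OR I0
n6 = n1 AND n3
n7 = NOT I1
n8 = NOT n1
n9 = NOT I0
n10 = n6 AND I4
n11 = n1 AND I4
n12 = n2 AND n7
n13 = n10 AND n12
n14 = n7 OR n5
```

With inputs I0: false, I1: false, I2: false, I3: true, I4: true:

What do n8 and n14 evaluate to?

n8 = false, n14 = true

n1 = I3 AND I4 = true AND true = true
n2 = I3 AND n1 = true AND true = true
n5 = n2 OR I0 = true OR false = true
n7 = NOT I1 = NOT false = true
n8 = NOT n1 = NOT true = false
n14 = n7 OR n5 = true OR true = true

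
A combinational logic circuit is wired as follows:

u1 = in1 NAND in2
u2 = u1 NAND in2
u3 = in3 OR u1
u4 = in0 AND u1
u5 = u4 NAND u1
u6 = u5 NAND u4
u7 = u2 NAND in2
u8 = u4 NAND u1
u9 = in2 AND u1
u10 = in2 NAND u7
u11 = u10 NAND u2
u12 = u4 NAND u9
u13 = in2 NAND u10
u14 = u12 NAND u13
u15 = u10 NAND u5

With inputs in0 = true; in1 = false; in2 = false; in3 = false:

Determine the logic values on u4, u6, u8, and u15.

u4 = true  u6 = true  u8 = false  u15 = true

u1 = in1 NAND in2 = false NAND false = true
u2 = u1 NAND in2 = true NAND false = true
u4 = in0 AND u1 = true AND true = true
u5 = u4 NAND u1 = true NAND true = false
u6 = u5 NAND u4 = false NAND true = true
u7 = u2 NAND in2 = true NAND false = true
u8 = u4 NAND u1 = true NAND true = false
u10 = in2 NAND u7 = false NAND true = true
u15 = u10 NAND u5 = true NAND false = true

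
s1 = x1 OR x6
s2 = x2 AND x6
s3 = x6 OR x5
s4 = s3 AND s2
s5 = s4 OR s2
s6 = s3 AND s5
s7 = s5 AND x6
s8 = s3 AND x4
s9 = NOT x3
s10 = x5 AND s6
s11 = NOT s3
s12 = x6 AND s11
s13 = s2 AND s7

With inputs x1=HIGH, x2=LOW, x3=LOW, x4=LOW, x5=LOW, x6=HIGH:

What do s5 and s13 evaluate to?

s2 = x2 AND x6 = LOW AND HIGH = LOW
s3 = x6 OR x5 = HIGH OR LOW = HIGH
s4 = s3 AND s2 = HIGH AND LOW = LOW
s5 = s4 OR s2 = LOW OR LOW = LOW
s7 = s5 AND x6 = LOW AND HIGH = LOW
s13 = s2 AND s7 = LOW AND LOW = LOW

s5 = LOW; s13 = LOW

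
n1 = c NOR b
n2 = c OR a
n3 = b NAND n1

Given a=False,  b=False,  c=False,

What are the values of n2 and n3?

n2 = False, n3 = True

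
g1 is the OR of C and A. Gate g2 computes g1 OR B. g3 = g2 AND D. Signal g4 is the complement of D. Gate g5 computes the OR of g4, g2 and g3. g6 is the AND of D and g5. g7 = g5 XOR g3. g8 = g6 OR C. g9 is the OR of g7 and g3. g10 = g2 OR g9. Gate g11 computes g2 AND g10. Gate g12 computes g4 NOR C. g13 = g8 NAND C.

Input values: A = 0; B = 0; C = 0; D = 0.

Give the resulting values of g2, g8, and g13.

g1 = C OR A = 0 OR 0 = 0
g2 = g1 OR B = 0 OR 0 = 0
g3 = g2 AND D = 0 AND 0 = 0
g4 = NOT D = NOT 0 = 1
g5 = g4 OR g2 OR g3 = 1 OR 0 OR 0 = 1
g6 = D AND g5 = 0 AND 1 = 0
g8 = g6 OR C = 0 OR 0 = 0
g13 = g8 NAND C = 0 NAND 0 = 1

g2 = 0; g8 = 0; g13 = 1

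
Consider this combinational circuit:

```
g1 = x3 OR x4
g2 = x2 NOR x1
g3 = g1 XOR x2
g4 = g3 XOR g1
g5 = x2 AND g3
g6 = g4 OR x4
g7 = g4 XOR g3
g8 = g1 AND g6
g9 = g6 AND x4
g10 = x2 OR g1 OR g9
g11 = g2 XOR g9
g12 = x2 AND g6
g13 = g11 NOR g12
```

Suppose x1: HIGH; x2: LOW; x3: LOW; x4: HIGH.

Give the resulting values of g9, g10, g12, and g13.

g1 = x3 OR x4 = LOW OR HIGH = HIGH
g2 = x2 NOR x1 = LOW NOR HIGH = LOW
g3 = g1 XOR x2 = HIGH XOR LOW = HIGH
g4 = g3 XOR g1 = HIGH XOR HIGH = LOW
g6 = g4 OR x4 = LOW OR HIGH = HIGH
g9 = g6 AND x4 = HIGH AND HIGH = HIGH
g10 = x2 OR g1 OR g9 = LOW OR HIGH OR HIGH = HIGH
g11 = g2 XOR g9 = LOW XOR HIGH = HIGH
g12 = x2 AND g6 = LOW AND HIGH = LOW
g13 = g11 NOR g12 = HIGH NOR LOW = LOW

g9 = HIGH, g10 = HIGH, g12 = LOW, g13 = LOW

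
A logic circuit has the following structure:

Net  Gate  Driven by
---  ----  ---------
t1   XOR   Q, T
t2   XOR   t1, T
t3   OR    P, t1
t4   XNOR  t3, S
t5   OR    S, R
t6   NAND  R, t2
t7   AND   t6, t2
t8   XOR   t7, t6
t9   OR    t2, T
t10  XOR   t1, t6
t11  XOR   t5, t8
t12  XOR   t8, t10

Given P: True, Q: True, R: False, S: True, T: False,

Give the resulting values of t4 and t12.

t4 = True, t12 = False

t1 = Q XOR T = True XOR False = True
t2 = t1 XOR T = True XOR False = True
t3 = P OR t1 = True OR True = True
t4 = t3 XNOR S = True XNOR True = True
t6 = R NAND t2 = False NAND True = True
t7 = t6 AND t2 = True AND True = True
t8 = t7 XOR t6 = True XOR True = False
t10 = t1 XOR t6 = True XOR True = False
t12 = t8 XOR t10 = False XOR False = False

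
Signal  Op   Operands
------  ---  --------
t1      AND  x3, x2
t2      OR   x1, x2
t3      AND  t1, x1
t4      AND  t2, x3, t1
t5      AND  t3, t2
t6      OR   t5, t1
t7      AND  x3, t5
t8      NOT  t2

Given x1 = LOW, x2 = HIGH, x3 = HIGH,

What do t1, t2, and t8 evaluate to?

t1 = HIGH, t2 = HIGH, t8 = LOW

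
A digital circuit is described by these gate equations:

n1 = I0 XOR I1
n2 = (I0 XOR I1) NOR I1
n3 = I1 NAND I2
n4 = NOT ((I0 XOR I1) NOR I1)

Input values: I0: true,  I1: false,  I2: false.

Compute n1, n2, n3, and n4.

n1 = true  n2 = false  n3 = true  n4 = true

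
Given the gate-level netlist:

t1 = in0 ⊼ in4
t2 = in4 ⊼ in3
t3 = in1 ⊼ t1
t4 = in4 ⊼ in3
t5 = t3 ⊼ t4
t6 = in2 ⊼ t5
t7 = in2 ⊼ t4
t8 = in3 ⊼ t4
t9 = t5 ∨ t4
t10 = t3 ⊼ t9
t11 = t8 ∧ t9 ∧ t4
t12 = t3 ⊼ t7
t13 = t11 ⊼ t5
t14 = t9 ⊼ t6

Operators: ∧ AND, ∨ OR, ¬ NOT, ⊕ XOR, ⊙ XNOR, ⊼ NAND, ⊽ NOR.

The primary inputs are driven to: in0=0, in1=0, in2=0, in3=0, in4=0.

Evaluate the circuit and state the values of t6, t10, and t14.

t1 = in0 NAND in4 = 0 NAND 0 = 1
t3 = in1 NAND t1 = 0 NAND 1 = 1
t4 = in4 NAND in3 = 0 NAND 0 = 1
t5 = t3 NAND t4 = 1 NAND 1 = 0
t6 = in2 NAND t5 = 0 NAND 0 = 1
t9 = t5 OR t4 = 0 OR 1 = 1
t10 = t3 NAND t9 = 1 NAND 1 = 0
t14 = t9 NAND t6 = 1 NAND 1 = 0

t6 = 1; t10 = 0; t14 = 0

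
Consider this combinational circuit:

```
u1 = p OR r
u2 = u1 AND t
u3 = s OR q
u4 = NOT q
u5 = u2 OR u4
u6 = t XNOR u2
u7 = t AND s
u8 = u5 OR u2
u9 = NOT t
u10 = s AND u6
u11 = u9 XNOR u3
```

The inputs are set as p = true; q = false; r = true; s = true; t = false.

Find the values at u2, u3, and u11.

u1 = p OR r = true OR true = true
u2 = u1 AND t = true AND false = false
u3 = s OR q = true OR false = true
u9 = NOT t = NOT false = true
u11 = u9 XNOR u3 = true XNOR true = true

u2 = false  u3 = true  u11 = true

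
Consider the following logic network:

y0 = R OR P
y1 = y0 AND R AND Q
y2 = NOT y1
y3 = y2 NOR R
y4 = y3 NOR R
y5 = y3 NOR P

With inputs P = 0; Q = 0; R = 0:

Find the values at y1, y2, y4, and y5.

y1 = 0  y2 = 1  y4 = 1  y5 = 1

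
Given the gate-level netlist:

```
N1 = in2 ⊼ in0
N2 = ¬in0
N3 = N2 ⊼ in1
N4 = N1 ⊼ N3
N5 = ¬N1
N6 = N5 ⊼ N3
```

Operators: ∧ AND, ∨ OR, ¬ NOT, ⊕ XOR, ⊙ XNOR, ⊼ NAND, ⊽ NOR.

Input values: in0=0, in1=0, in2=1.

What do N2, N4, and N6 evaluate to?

N1 = in2 NAND in0 = 1 NAND 0 = 1
N2 = NOT in0 = NOT 0 = 1
N3 = N2 NAND in1 = 1 NAND 0 = 1
N4 = N1 NAND N3 = 1 NAND 1 = 0
N5 = NOT N1 = NOT 1 = 0
N6 = N5 NAND N3 = 0 NAND 1 = 1

N2 = 1, N4 = 0, N6 = 1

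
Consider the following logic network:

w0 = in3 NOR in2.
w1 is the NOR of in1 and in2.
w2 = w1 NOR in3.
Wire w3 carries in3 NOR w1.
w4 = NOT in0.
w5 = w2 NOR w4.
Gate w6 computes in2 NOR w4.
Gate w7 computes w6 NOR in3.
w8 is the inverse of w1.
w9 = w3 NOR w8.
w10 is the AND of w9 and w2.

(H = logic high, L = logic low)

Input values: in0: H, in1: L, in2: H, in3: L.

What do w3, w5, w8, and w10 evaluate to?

w3 = H, w5 = L, w8 = H, w10 = L

w1 = in1 NOR in2 = L NOR H = L
w2 = w1 NOR in3 = L NOR L = H
w3 = in3 NOR w1 = L NOR L = H
w4 = NOT in0 = NOT H = L
w5 = w2 NOR w4 = H NOR L = L
w8 = NOT w1 = NOT L = H
w9 = w3 NOR w8 = H NOR H = L
w10 = w9 AND w2 = L AND H = L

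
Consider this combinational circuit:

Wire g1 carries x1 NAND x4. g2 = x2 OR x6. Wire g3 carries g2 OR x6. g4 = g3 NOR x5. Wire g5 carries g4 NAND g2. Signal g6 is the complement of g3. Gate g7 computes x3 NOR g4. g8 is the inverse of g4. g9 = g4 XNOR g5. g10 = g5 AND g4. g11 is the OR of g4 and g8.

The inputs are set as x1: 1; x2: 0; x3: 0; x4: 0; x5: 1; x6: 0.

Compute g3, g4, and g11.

g3 = 0, g4 = 0, g11 = 1

g2 = x2 OR x6 = 0 OR 0 = 0
g3 = g2 OR x6 = 0 OR 0 = 0
g4 = g3 NOR x5 = 0 NOR 1 = 0
g8 = NOT g4 = NOT 0 = 1
g11 = g4 OR g8 = 0 OR 1 = 1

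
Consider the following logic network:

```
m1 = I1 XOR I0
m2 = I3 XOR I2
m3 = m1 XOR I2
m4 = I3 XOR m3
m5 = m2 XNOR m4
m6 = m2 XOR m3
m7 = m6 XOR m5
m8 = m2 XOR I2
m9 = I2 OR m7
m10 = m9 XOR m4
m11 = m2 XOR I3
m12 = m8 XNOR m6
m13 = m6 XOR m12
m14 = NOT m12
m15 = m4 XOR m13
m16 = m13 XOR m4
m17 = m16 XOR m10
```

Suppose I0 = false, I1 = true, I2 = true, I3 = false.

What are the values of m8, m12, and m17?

m1 = I1 XOR I0 = true XOR false = true
m2 = I3 XOR I2 = false XOR true = true
m3 = m1 XOR I2 = true XOR true = false
m4 = I3 XOR m3 = false XOR false = false
m5 = m2 XNOR m4 = true XNOR false = false
m6 = m2 XOR m3 = true XOR false = true
m7 = m6 XOR m5 = true XOR false = true
m8 = m2 XOR I2 = true XOR true = false
m9 = I2 OR m7 = true OR true = true
m10 = m9 XOR m4 = true XOR false = true
m12 = m8 XNOR m6 = false XNOR true = false
m13 = m6 XOR m12 = true XOR false = true
m16 = m13 XOR m4 = true XOR false = true
m17 = m16 XOR m10 = true XOR true = false

m8 = false, m12 = false, m17 = false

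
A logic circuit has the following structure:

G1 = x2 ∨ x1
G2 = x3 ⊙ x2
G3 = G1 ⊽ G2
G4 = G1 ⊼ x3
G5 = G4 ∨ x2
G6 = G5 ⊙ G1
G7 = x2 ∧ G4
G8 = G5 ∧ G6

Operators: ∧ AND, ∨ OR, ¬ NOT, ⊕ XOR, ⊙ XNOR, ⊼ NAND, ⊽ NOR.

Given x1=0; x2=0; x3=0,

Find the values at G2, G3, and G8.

G1 = x2 OR x1 = 0 OR 0 = 0
G2 = x3 XNOR x2 = 0 XNOR 0 = 1
G3 = G1 NOR G2 = 0 NOR 1 = 0
G4 = G1 NAND x3 = 0 NAND 0 = 1
G5 = G4 OR x2 = 1 OR 0 = 1
G6 = G5 XNOR G1 = 1 XNOR 0 = 0
G8 = G5 AND G6 = 1 AND 0 = 0

G2 = 1  G3 = 0  G8 = 0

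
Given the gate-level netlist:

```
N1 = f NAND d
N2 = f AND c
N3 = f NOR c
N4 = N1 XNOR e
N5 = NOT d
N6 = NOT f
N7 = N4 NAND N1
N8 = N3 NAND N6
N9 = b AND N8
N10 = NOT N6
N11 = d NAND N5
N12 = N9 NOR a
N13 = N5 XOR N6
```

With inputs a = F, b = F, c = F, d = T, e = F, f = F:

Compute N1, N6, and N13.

N1 = T  N6 = T  N13 = T

N1 = f NAND d = F NAND T = T
N5 = NOT d = NOT T = F
N6 = NOT f = NOT F = T
N13 = N5 XOR N6 = F XOR T = T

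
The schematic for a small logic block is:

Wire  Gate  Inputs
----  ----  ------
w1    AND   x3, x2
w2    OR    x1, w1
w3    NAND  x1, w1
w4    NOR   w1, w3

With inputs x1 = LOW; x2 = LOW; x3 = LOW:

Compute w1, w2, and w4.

w1 = LOW, w2 = LOW, w4 = LOW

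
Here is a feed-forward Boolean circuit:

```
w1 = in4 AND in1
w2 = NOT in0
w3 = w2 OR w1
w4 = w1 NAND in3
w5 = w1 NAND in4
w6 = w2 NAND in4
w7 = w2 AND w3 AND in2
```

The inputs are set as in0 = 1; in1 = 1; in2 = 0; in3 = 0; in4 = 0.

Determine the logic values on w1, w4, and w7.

w1 = in4 AND in1 = 0 AND 1 = 0
w2 = NOT in0 = NOT 1 = 0
w3 = w2 OR w1 = 0 OR 0 = 0
w4 = w1 NAND in3 = 0 NAND 0 = 1
w7 = w2 AND w3 AND in2 = 0 AND 0 AND 0 = 0

w1 = 0; w4 = 1; w7 = 0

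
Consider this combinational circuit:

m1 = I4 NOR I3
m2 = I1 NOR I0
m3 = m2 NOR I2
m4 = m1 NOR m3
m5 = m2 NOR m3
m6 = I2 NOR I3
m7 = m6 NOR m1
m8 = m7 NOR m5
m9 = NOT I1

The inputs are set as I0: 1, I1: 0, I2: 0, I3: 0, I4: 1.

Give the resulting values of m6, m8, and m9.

m1 = I4 NOR I3 = 1 NOR 0 = 0
m2 = I1 NOR I0 = 0 NOR 1 = 0
m3 = m2 NOR I2 = 0 NOR 0 = 1
m5 = m2 NOR m3 = 0 NOR 1 = 0
m6 = I2 NOR I3 = 0 NOR 0 = 1
m7 = m6 NOR m1 = 1 NOR 0 = 0
m8 = m7 NOR m5 = 0 NOR 0 = 1
m9 = NOT I1 = NOT 0 = 1

m6 = 1, m8 = 1, m9 = 1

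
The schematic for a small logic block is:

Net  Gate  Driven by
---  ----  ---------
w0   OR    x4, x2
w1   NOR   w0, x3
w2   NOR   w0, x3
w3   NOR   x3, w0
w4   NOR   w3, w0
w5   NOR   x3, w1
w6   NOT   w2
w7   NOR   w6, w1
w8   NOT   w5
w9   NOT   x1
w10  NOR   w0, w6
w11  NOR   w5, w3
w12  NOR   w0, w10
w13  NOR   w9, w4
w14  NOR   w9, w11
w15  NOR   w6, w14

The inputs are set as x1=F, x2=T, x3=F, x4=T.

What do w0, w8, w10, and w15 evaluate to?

w0 = x4 OR x2 = T OR T = T
w1 = w0 NOR x3 = T NOR F = F
w2 = w0 NOR x3 = T NOR F = F
w3 = x3 NOR w0 = F NOR T = F
w5 = x3 NOR w1 = F NOR F = T
w6 = NOT w2 = NOT F = T
w8 = NOT w5 = NOT T = F
w9 = NOT x1 = NOT F = T
w10 = w0 NOR w6 = T NOR T = F
w11 = w5 NOR w3 = T NOR F = F
w14 = w9 NOR w11 = T NOR F = F
w15 = w6 NOR w14 = T NOR F = F

w0 = T; w8 = F; w10 = F; w15 = F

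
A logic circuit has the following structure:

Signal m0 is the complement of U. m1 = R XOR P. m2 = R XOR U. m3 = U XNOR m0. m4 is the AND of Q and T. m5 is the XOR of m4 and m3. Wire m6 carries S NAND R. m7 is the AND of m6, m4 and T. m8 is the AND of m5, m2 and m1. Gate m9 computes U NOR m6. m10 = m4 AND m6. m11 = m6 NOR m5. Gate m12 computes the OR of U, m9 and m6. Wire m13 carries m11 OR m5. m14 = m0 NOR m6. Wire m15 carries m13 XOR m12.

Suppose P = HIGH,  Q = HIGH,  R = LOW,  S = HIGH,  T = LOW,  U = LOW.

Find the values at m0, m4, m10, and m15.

m0 = HIGH, m4 = LOW, m10 = LOW, m15 = HIGH

m0 = NOT U = NOT LOW = HIGH
m3 = U XNOR m0 = LOW XNOR HIGH = LOW
m4 = Q AND T = HIGH AND LOW = LOW
m5 = m4 XOR m3 = LOW XOR LOW = LOW
m6 = S NAND R = HIGH NAND LOW = HIGH
m9 = U NOR m6 = LOW NOR HIGH = LOW
m10 = m4 AND m6 = LOW AND HIGH = LOW
m11 = m6 NOR m5 = HIGH NOR LOW = LOW
m12 = U OR m9 OR m6 = LOW OR LOW OR HIGH = HIGH
m13 = m11 OR m5 = LOW OR LOW = LOW
m15 = m13 XOR m12 = LOW XOR HIGH = HIGH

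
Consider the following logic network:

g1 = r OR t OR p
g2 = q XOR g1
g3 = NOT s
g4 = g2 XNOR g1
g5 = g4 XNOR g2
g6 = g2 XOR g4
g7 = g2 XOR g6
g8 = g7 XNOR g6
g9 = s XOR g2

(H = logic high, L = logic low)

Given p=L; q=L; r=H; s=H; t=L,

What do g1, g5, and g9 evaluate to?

g1 = r OR t OR p = H OR L OR L = H
g2 = q XOR g1 = L XOR H = H
g4 = g2 XNOR g1 = H XNOR H = H
g5 = g4 XNOR g2 = H XNOR H = H
g9 = s XOR g2 = H XOR H = L

g1 = H; g5 = H; g9 = L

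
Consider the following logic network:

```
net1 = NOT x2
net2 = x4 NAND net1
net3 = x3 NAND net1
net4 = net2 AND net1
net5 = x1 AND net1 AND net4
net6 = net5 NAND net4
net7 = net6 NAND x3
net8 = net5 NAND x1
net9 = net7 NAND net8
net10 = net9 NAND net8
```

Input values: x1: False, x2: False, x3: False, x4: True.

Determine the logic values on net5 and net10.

net1 = NOT x2 = NOT False = True
net2 = x4 NAND net1 = True NAND True = False
net4 = net2 AND net1 = False AND True = False
net5 = x1 AND net1 AND net4 = False AND True AND False = False
net6 = net5 NAND net4 = False NAND False = True
net7 = net6 NAND x3 = True NAND False = True
net8 = net5 NAND x1 = False NAND False = True
net9 = net7 NAND net8 = True NAND True = False
net10 = net9 NAND net8 = False NAND True = True

net5 = False, net10 = True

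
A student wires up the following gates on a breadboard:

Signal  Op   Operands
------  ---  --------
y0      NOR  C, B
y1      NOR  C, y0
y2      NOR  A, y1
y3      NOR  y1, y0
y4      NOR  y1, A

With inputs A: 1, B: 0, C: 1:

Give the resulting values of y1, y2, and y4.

y0 = C NOR B = 1 NOR 0 = 0
y1 = C NOR y0 = 1 NOR 0 = 0
y2 = A NOR y1 = 1 NOR 0 = 0
y4 = y1 NOR A = 0 NOR 1 = 0

y1 = 0  y2 = 0  y4 = 0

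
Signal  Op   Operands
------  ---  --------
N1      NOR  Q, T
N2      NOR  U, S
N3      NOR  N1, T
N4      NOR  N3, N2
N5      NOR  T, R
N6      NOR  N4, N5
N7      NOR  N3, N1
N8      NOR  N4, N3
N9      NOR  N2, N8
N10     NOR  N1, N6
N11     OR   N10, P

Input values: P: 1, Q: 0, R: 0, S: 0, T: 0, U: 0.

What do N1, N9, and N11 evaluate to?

N1 = Q NOR T = 0 NOR 0 = 1
N2 = U NOR S = 0 NOR 0 = 1
N3 = N1 NOR T = 1 NOR 0 = 0
N4 = N3 NOR N2 = 0 NOR 1 = 0
N5 = T NOR R = 0 NOR 0 = 1
N6 = N4 NOR N5 = 0 NOR 1 = 0
N8 = N4 NOR N3 = 0 NOR 0 = 1
N9 = N2 NOR N8 = 1 NOR 1 = 0
N10 = N1 NOR N6 = 1 NOR 0 = 0
N11 = N10 OR P = 0 OR 1 = 1

N1 = 1; N9 = 0; N11 = 1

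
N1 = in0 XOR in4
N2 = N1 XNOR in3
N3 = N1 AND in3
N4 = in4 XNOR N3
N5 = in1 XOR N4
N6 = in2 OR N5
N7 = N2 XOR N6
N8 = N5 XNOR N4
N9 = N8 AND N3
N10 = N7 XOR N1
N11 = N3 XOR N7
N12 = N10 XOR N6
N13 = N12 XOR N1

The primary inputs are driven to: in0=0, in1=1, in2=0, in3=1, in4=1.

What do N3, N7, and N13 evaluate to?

N1 = in0 XOR in4 = 0 XOR 1 = 1
N2 = N1 XNOR in3 = 1 XNOR 1 = 1
N3 = N1 AND in3 = 1 AND 1 = 1
N4 = in4 XNOR N3 = 1 XNOR 1 = 1
N5 = in1 XOR N4 = 1 XOR 1 = 0
N6 = in2 OR N5 = 0 OR 0 = 0
N7 = N2 XOR N6 = 1 XOR 0 = 1
N10 = N7 XOR N1 = 1 XOR 1 = 0
N12 = N10 XOR N6 = 0 XOR 0 = 0
N13 = N12 XOR N1 = 0 XOR 1 = 1

N3 = 1; N7 = 1; N13 = 1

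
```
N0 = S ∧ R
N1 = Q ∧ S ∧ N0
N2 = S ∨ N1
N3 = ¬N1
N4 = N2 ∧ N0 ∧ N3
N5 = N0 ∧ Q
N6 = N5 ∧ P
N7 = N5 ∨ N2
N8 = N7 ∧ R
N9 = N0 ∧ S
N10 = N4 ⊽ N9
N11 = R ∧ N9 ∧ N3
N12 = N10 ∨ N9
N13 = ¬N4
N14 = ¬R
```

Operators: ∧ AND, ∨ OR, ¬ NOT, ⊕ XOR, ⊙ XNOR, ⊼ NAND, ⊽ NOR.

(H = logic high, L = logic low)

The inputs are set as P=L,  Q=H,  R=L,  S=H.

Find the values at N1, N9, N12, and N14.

N0 = S AND R = H AND L = L
N1 = Q AND S AND N0 = H AND H AND L = L
N2 = S OR N1 = H OR L = H
N3 = NOT N1 = NOT L = H
N4 = N2 AND N0 AND N3 = H AND L AND H = L
N9 = N0 AND S = L AND H = L
N10 = N4 NOR N9 = L NOR L = H
N12 = N10 OR N9 = H OR L = H
N14 = NOT R = NOT L = H

N1 = L; N9 = L; N12 = H; N14 = H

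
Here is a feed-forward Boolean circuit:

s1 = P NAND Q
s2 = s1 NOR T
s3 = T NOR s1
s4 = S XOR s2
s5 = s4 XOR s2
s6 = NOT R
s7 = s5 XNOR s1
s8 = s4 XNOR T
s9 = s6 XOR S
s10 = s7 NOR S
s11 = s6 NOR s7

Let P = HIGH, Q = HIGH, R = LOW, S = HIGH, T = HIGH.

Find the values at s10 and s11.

s10 = LOW; s11 = LOW

s1 = P NAND Q = HIGH NAND HIGH = LOW
s2 = s1 NOR T = LOW NOR HIGH = LOW
s4 = S XOR s2 = HIGH XOR LOW = HIGH
s5 = s4 XOR s2 = HIGH XOR LOW = HIGH
s6 = NOT R = NOT LOW = HIGH
s7 = s5 XNOR s1 = HIGH XNOR LOW = LOW
s10 = s7 NOR S = LOW NOR HIGH = LOW
s11 = s6 NOR s7 = HIGH NOR LOW = LOW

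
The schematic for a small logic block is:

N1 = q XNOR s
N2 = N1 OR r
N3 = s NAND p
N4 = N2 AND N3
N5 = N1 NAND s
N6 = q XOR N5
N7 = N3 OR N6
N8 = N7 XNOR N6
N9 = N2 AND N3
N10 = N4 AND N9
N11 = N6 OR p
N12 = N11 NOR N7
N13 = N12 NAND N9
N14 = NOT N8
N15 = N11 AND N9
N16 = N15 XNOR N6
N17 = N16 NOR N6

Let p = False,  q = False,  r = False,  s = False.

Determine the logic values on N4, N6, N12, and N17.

N1 = q XNOR s = False XNOR False = True
N2 = N1 OR r = True OR False = True
N3 = s NAND p = False NAND False = True
N4 = N2 AND N3 = True AND True = True
N5 = N1 NAND s = True NAND False = True
N6 = q XOR N5 = False XOR True = True
N7 = N3 OR N6 = True OR True = True
N9 = N2 AND N3 = True AND True = True
N11 = N6 OR p = True OR False = True
N12 = N11 NOR N7 = True NOR True = False
N15 = N11 AND N9 = True AND True = True
N16 = N15 XNOR N6 = True XNOR True = True
N17 = N16 NOR N6 = True NOR True = False

N4 = True  N6 = True  N12 = False  N17 = False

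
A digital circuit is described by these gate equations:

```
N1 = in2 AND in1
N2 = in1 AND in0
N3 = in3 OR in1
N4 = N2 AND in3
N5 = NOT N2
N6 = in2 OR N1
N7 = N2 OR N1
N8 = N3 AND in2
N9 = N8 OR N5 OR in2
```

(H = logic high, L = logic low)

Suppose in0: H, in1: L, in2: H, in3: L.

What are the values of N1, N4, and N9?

N1 = L, N4 = L, N9 = H

N1 = in2 AND in1 = H AND L = L
N2 = in1 AND in0 = L AND H = L
N3 = in3 OR in1 = L OR L = L
N4 = N2 AND in3 = L AND L = L
N5 = NOT N2 = NOT L = H
N8 = N3 AND in2 = L AND H = L
N9 = N8 OR N5 OR in2 = L OR H OR H = H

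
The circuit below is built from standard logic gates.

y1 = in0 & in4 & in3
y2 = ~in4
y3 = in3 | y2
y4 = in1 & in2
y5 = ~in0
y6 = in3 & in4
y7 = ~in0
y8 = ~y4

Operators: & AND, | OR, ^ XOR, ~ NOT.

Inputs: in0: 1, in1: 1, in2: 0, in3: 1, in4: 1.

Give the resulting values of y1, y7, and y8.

y1 = 1, y7 = 0, y8 = 1

y1 = in0 AND in4 AND in3 = 1 AND 1 AND 1 = 1
y4 = in1 AND in2 = 1 AND 0 = 0
y7 = NOT in0 = NOT 1 = 0
y8 = NOT y4 = NOT 0 = 1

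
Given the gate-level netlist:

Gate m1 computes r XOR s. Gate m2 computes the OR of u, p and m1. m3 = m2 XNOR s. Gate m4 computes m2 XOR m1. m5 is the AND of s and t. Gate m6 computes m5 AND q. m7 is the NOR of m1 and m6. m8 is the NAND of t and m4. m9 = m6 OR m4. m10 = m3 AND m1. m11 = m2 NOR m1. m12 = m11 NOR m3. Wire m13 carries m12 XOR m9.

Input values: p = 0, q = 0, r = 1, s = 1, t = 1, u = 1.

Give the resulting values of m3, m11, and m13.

m3 = 1; m11 = 0; m13 = 1

m1 = r XOR s = 1 XOR 1 = 0
m2 = u OR p OR m1 = 1 OR 0 OR 0 = 1
m3 = m2 XNOR s = 1 XNOR 1 = 1
m4 = m2 XOR m1 = 1 XOR 0 = 1
m5 = s AND t = 1 AND 1 = 1
m6 = m5 AND q = 1 AND 0 = 0
m9 = m6 OR m4 = 0 OR 1 = 1
m11 = m2 NOR m1 = 1 NOR 0 = 0
m12 = m11 NOR m3 = 0 NOR 1 = 0
m13 = m12 XOR m9 = 0 XOR 1 = 1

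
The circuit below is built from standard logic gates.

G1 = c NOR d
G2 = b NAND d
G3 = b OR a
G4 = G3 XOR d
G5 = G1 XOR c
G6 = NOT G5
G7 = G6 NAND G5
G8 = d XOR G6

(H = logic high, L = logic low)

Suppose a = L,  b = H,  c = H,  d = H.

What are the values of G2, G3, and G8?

G1 = c NOR d = H NOR H = L
G2 = b NAND d = H NAND H = L
G3 = b OR a = H OR L = H
G5 = G1 XOR c = L XOR H = H
G6 = NOT G5 = NOT H = L
G8 = d XOR G6 = H XOR L = H

G2 = L; G3 = H; G8 = H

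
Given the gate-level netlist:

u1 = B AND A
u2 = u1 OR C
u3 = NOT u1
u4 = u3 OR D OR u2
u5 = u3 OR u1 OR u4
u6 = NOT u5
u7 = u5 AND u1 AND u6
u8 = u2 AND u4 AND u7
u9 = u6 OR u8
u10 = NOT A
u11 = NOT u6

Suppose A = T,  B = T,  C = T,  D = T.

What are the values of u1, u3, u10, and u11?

u1 = T, u3 = F, u10 = F, u11 = T

u1 = B AND A = T AND T = T
u2 = u1 OR C = T OR T = T
u3 = NOT u1 = NOT T = F
u4 = u3 OR D OR u2 = F OR T OR T = T
u5 = u3 OR u1 OR u4 = F OR T OR T = T
u6 = NOT u5 = NOT T = F
u10 = NOT A = NOT T = F
u11 = NOT u6 = NOT F = T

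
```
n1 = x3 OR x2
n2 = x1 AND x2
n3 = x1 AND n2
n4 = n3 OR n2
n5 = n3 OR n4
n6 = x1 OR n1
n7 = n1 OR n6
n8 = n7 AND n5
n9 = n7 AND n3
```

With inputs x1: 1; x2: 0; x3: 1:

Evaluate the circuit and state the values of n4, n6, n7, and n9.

n4 = 0; n6 = 1; n7 = 1; n9 = 0

n1 = x3 OR x2 = 1 OR 0 = 1
n2 = x1 AND x2 = 1 AND 0 = 0
n3 = x1 AND n2 = 1 AND 0 = 0
n4 = n3 OR n2 = 0 OR 0 = 0
n6 = x1 OR n1 = 1 OR 1 = 1
n7 = n1 OR n6 = 1 OR 1 = 1
n9 = n7 AND n3 = 1 AND 0 = 0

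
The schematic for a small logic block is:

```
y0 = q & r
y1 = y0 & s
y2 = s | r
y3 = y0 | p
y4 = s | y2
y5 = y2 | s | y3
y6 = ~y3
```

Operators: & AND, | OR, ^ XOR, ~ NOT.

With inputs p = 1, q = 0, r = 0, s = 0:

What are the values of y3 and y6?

y3 = 1, y6 = 0

y0 = q AND r = 0 AND 0 = 0
y3 = y0 OR p = 0 OR 1 = 1
y6 = NOT y3 = NOT 1 = 0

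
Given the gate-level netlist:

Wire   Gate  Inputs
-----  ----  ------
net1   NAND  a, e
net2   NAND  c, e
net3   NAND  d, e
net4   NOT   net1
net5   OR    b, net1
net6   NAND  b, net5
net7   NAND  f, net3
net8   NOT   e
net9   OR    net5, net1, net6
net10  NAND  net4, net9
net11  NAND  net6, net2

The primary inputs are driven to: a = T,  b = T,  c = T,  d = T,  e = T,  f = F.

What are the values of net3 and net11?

net3 = F  net11 = T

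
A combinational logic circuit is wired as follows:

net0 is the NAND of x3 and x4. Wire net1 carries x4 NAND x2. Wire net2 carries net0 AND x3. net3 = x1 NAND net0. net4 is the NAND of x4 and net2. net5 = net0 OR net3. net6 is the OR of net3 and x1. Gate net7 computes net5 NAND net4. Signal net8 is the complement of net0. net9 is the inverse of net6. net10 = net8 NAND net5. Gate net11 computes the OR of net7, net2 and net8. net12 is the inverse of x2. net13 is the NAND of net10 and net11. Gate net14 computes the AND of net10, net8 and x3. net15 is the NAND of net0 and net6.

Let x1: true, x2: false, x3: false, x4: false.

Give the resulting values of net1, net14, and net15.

net1 = true; net14 = false; net15 = false

net0 = x3 NAND x4 = false NAND false = true
net1 = x4 NAND x2 = false NAND false = true
net3 = x1 NAND net0 = true NAND true = false
net5 = net0 OR net3 = true OR false = true
net6 = net3 OR x1 = false OR true = true
net8 = NOT net0 = NOT true = false
net10 = net8 NAND net5 = false NAND true = true
net14 = net10 AND net8 AND x3 = true AND false AND false = false
net15 = net0 NAND net6 = true NAND true = false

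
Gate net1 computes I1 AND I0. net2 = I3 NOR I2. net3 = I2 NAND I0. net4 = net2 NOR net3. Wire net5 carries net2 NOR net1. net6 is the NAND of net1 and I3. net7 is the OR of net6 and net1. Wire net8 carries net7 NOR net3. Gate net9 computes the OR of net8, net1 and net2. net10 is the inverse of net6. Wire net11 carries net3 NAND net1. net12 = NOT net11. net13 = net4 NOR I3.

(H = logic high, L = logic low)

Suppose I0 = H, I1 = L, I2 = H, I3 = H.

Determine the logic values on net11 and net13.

net1 = I1 AND I0 = L AND H = L
net2 = I3 NOR I2 = H NOR H = L
net3 = I2 NAND I0 = H NAND H = L
net4 = net2 NOR net3 = L NOR L = H
net11 = net3 NAND net1 = L NAND L = H
net13 = net4 NOR I3 = H NOR H = L

net11 = H, net13 = L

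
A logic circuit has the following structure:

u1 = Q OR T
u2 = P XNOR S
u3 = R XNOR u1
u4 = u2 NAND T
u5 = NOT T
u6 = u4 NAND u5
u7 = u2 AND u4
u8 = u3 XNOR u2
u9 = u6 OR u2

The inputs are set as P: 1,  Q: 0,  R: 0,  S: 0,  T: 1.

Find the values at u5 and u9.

u5 = 0, u9 = 1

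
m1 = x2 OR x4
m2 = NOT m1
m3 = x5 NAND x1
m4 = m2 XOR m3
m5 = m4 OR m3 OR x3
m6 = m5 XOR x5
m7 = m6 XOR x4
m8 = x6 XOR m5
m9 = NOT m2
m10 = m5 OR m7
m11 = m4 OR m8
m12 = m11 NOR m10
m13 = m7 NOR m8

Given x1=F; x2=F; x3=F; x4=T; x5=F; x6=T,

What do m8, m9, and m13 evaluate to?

m1 = x2 OR x4 = F OR T = T
m2 = NOT m1 = NOT T = F
m3 = x5 NAND x1 = F NAND F = T
m4 = m2 XOR m3 = F XOR T = T
m5 = m4 OR m3 OR x3 = T OR T OR F = T
m6 = m5 XOR x5 = T XOR F = T
m7 = m6 XOR x4 = T XOR T = F
m8 = x6 XOR m5 = T XOR T = F
m9 = NOT m2 = NOT F = T
m13 = m7 NOR m8 = F NOR F = T

m8 = F, m9 = T, m13 = T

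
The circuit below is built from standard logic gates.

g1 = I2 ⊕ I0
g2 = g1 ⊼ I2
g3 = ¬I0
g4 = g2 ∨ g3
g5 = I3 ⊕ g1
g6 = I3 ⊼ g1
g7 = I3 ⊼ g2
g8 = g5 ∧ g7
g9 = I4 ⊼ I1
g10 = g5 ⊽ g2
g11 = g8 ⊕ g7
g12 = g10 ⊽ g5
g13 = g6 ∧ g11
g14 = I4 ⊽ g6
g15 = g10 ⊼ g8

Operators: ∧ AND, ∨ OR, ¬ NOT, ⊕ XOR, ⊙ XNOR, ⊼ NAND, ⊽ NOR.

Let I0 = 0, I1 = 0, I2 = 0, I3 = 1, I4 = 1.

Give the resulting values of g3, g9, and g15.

g3 = 1, g9 = 1, g15 = 1

g1 = I2 XOR I0 = 0 XOR 0 = 0
g2 = g1 NAND I2 = 0 NAND 0 = 1
g3 = NOT I0 = NOT 0 = 1
g5 = I3 XOR g1 = 1 XOR 0 = 1
g7 = I3 NAND g2 = 1 NAND 1 = 0
g8 = g5 AND g7 = 1 AND 0 = 0
g9 = I4 NAND I1 = 1 NAND 0 = 1
g10 = g5 NOR g2 = 1 NOR 1 = 0
g15 = g10 NAND g8 = 0 NAND 0 = 1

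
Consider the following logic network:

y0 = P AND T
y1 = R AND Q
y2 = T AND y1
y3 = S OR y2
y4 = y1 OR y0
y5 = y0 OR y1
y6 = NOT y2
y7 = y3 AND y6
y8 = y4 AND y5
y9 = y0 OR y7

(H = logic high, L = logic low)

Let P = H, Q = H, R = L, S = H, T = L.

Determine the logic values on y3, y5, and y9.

y3 = H; y5 = L; y9 = H

y0 = P AND T = H AND L = L
y1 = R AND Q = L AND H = L
y2 = T AND y1 = L AND L = L
y3 = S OR y2 = H OR L = H
y5 = y0 OR y1 = L OR L = L
y6 = NOT y2 = NOT L = H
y7 = y3 AND y6 = H AND H = H
y9 = y0 OR y7 = L OR H = H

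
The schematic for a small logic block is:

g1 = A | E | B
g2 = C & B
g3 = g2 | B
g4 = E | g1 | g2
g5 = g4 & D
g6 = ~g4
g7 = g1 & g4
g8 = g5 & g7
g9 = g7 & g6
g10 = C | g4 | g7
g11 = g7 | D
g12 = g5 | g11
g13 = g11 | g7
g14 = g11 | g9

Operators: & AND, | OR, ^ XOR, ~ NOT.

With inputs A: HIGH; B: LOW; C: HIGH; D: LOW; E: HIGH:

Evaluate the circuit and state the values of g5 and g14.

g5 = LOW; g14 = HIGH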